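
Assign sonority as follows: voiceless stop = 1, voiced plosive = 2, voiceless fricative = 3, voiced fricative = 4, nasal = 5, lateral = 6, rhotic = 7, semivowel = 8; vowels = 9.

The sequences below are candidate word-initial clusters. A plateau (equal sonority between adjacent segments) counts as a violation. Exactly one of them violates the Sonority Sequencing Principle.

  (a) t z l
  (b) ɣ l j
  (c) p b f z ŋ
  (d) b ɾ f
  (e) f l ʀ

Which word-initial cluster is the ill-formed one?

(a) t z l: profile 1-4-6 — obeys.
(b) ɣ l j: profile 4-6-8 — obeys.
(c) p b f z ŋ: profile 1-2-3-4-5 — obeys.
(d) b ɾ f: profile 2-7-3 — violates.
(e) f l ʀ: profile 3-6-7 — obeys.

d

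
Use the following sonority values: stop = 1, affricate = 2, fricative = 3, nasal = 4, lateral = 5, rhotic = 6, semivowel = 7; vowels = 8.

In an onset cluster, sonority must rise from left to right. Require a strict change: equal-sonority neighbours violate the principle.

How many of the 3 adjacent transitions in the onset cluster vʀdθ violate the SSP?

1

/v/ — fricative, sonority 3.
/ʀ/ — rhotic, sonority 6.
/d/ — stop, sonority 1.
/θ/ — fricative, sonority 3.
/v/→/ʀ/: 3→6 (rises) — ok.
/ʀ/→/d/: 6→1 (does not rise) — violation.
/d/→/θ/: 1→3 (rises) — ok.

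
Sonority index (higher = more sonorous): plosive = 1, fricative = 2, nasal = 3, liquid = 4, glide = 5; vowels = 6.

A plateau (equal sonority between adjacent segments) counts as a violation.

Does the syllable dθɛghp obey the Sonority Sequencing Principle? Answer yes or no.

no

Onset: /d/ is a plosive (sonority 1), /θ/ is a fricative (sonority 2); then the nucleus /ɛ/ (sonority 6).
Onset profile 1-2-6 — rises to the nucleus.
Coda: /g/ is a plosive (sonority 1), /h/ is a fricative (sonority 2), /p/ is a plosive (sonority 1).
Coda profile 6-1-2-1 — does not strictly fall throughout.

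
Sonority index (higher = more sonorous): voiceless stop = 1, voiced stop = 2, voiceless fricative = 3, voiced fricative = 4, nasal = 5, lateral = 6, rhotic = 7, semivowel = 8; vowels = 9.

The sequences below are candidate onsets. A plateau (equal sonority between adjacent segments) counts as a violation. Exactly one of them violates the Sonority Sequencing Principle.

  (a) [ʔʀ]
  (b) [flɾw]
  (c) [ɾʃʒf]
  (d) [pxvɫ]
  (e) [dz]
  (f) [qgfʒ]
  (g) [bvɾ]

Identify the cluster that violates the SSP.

c

(a) [ʔʀ]: profile 1-7 — obeys.
(b) [flɾw]: profile 3-6-7-8 — obeys.
(c) [ɾʃʒf]: profile 7-3-4-3 — violates.
(d) [pxvɫ]: profile 1-3-4-6 — obeys.
(e) [dz]: profile 2-4 — obeys.
(f) [qgfʒ]: profile 1-2-3-4 — obeys.
(g) [bvɾ]: profile 2-4-7 — obeys.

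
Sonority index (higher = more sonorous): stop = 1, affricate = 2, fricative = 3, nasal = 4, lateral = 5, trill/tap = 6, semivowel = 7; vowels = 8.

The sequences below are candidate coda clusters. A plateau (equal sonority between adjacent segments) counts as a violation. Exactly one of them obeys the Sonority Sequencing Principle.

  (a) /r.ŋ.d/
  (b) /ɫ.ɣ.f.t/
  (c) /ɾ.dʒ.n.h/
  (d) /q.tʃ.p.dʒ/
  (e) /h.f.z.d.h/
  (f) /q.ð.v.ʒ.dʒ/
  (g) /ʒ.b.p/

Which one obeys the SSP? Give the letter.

(a) sonority 6-4-1: well-formed.
(b) sonority 5-3-3-1: ill-formed.
(c) sonority 6-2-4-3: ill-formed.
(d) sonority 1-2-1-2: ill-formed.
(e) sonority 3-3-3-1-3: ill-formed.
(f) sonority 1-3-3-3-2: ill-formed.
(g) sonority 3-1-1: ill-formed.

a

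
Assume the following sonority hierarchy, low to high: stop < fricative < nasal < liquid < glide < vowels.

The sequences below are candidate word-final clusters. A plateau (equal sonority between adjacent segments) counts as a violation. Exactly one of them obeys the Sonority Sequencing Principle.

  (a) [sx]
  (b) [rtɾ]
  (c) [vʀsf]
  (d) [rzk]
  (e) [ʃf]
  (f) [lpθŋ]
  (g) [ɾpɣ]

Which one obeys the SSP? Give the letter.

d

(a) [sx]: profile 2-2 — violates.
(b) [rtɾ]: profile 4-1-4 — violates.
(c) [vʀsf]: profile 2-4-2-2 — violates.
(d) [rzk]: profile 4-2-1 — obeys.
(e) [ʃf]: profile 2-2 — violates.
(f) [lpθŋ]: profile 4-1-2-3 — violates.
(g) [ɾpɣ]: profile 4-1-2 — violates.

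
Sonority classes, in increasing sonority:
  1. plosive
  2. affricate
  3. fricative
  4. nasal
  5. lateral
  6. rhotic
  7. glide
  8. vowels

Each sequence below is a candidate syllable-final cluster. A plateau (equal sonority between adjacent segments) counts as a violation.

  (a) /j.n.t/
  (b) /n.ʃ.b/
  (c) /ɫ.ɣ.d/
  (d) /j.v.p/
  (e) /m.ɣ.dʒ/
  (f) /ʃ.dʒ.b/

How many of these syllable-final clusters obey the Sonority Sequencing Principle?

6

(a) sonority 7-4-1: well-formed.
(b) sonority 4-3-1: well-formed.
(c) sonority 5-3-1: well-formed.
(d) sonority 7-3-1: well-formed.
(e) sonority 4-3-2: well-formed.
(f) sonority 3-2-1: well-formed.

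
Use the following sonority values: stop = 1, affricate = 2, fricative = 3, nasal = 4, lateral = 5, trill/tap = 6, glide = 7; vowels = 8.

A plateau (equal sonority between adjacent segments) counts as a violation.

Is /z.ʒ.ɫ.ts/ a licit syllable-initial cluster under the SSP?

/z/: fricative = 3.
/ʒ/: fricative = 3.
/ɫ/: lateral = 5.
/ts/: affricate = 2.
The profile is 3-3-5-2. Between /z/ (3) and /ʒ/ (3) sonority does not rise, so the cluster violates the SSP.

no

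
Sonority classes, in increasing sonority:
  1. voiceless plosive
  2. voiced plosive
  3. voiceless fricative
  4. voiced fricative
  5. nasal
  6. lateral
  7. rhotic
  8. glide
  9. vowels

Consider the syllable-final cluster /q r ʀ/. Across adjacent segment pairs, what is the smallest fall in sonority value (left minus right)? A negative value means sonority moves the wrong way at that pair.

/q/ is a voiceless plosive (sonority 1).
/r/ is a rhotic (sonority 7).
/ʀ/ is a rhotic (sonority 7).
/q/→/r/: change -6.
/r/→/ʀ/: change +0.
Minimum = -6.

-6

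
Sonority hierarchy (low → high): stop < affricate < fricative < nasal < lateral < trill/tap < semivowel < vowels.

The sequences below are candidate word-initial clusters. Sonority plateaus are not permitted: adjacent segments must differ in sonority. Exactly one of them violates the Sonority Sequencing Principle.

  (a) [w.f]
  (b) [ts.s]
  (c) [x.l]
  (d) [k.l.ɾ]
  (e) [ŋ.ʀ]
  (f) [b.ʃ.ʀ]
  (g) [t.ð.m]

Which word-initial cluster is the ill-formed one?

(a) [w.f]: profile 7-3 — violates.
(b) [ts.s]: profile 2-3 — obeys.
(c) [x.l]: profile 3-5 — obeys.
(d) [k.l.ɾ]: profile 1-5-6 — obeys.
(e) [ŋ.ʀ]: profile 4-6 — obeys.
(f) [b.ʃ.ʀ]: profile 1-3-6 — obeys.
(g) [t.ð.m]: profile 1-3-4 — obeys.

a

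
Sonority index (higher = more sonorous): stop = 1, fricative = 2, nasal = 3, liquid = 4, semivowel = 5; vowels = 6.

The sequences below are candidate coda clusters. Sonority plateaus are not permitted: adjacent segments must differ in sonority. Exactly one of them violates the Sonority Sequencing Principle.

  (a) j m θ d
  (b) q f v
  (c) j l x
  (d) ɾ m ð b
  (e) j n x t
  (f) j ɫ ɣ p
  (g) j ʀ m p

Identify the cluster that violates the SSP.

(a) sonority 5-3-2-1: well-formed.
(b) sonority 1-2-2: ill-formed.
(c) sonority 5-4-2: well-formed.
(d) sonority 4-3-2-1: well-formed.
(e) sonority 5-3-2-1: well-formed.
(f) sonority 5-4-2-1: well-formed.
(g) sonority 5-4-3-1: well-formed.

b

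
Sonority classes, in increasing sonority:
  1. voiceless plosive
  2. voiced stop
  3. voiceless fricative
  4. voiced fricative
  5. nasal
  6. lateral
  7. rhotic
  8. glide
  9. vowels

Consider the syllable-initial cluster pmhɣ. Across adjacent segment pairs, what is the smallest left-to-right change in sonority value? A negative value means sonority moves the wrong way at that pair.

/p/: voiceless plosive = 1.
/m/: nasal = 5.
/h/: voiceless fricative = 3.
/ɣ/: voiced fricative = 4.
/p/→/m/: change +4.
/m/→/h/: change -2.
/h/→/ɣ/: change +1.
Minimum = -2.

-2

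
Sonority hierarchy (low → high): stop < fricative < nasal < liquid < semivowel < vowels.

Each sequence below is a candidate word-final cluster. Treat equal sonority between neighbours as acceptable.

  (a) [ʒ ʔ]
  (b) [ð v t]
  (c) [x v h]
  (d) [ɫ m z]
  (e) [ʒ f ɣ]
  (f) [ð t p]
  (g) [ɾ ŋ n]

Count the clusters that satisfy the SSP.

(a) [ʒ ʔ]: profile 2-1 — obeys.
(b) [ð v t]: profile 2-2-1 — obeys.
(c) [x v h]: profile 2-2-2 — obeys.
(d) [ɫ m z]: profile 4-3-2 — obeys.
(e) [ʒ f ɣ]: profile 2-2-2 — obeys.
(f) [ð t p]: profile 2-1-1 — obeys.
(g) [ɾ ŋ n]: profile 4-3-3 — obeys.

7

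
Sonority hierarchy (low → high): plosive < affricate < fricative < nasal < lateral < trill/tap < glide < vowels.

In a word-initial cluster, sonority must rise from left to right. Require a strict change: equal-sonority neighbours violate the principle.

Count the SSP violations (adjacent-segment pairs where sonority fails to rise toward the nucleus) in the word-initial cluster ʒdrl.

2

/ʒ/ — fricative, sonority 3.
/d/ — plosive, sonority 1.
/r/ — trill/tap, sonority 6.
/l/ — lateral, sonority 5.
/ʒ/→/d/: 3→1 (does not rise) — violation.
/d/→/r/: 1→6 (rises) — ok.
/r/→/l/: 6→5 (does not rise) — violation.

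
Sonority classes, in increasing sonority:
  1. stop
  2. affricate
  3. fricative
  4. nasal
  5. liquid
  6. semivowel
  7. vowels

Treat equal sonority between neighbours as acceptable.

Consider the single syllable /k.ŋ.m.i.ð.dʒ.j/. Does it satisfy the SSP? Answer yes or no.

no

Onset: /k/ is a stop (sonority 1), /ŋ/ is a nasal (sonority 4), /m/ is a nasal (sonority 4); then the nucleus /i/ (sonority 7).
Onset profile 1-4-4-7 — rises to the nucleus.
Coda: /ð/ is a fricative (sonority 3), /dʒ/ is an affricate (sonority 2), /j/ is a semivowel (sonority 6).
Coda profile 7-3-2-6 — does not fall throughout.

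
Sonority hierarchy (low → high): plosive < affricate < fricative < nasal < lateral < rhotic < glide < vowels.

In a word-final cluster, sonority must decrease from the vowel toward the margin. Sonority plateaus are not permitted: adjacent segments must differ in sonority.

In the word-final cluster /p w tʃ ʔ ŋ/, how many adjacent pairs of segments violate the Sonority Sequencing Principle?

/p/ — plosive, sonority 1.
/w/ — glide, sonority 7.
/tʃ/ — affricate, sonority 2.
/ʔ/ — plosive, sonority 1.
/ŋ/ — nasal, sonority 4.
/p/→/w/: 1→7 (does not fall) — violation.
/w/→/tʃ/: 7→2 (falls) — ok.
/tʃ/→/ʔ/: 2→1 (falls) — ok.
/ʔ/→/ŋ/: 1→4 (does not fall) — violation.

2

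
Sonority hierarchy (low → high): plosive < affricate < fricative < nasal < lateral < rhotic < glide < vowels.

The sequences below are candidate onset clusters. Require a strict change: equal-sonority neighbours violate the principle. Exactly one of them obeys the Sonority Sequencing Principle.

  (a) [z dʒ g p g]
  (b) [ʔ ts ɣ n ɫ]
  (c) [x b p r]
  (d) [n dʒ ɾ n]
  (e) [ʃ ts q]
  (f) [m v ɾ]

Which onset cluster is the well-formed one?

(a) sonority 3-2-1-1-1: ill-formed.
(b) sonority 1-2-3-4-5: well-formed.
(c) sonority 3-1-1-6: ill-formed.
(d) sonority 4-2-6-4: ill-formed.
(e) sonority 3-2-1: ill-formed.
(f) sonority 4-3-6: ill-formed.

b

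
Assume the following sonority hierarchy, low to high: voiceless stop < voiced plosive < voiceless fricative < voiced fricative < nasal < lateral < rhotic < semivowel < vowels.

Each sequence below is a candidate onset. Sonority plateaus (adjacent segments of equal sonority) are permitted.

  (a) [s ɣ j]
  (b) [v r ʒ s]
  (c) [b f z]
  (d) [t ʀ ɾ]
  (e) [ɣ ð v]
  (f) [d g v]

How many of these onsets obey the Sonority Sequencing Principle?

(a) [s ɣ j]: profile 3-4-8 — obeys.
(b) [v r ʒ s]: profile 4-7-4-3 — violates.
(c) [b f z]: profile 2-3-4 — obeys.
(d) [t ʀ ɾ]: profile 1-7-7 — obeys.
(e) [ɣ ð v]: profile 4-4-4 — obeys.
(f) [d g v]: profile 2-2-4 — obeys.

5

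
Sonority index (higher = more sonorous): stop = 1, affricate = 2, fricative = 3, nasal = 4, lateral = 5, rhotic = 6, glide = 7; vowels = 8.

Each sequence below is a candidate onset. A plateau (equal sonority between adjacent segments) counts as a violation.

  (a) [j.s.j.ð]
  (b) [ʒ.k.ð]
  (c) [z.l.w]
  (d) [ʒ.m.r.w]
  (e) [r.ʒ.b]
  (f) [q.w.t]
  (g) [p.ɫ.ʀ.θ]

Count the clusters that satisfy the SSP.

(a) [j.s.j.ð]: profile 7-3-7-3 — violates.
(b) [ʒ.k.ð]: profile 3-1-3 — violates.
(c) [z.l.w]: profile 3-5-7 — obeys.
(d) [ʒ.m.r.w]: profile 3-4-6-7 — obeys.
(e) [r.ʒ.b]: profile 6-3-1 — violates.
(f) [q.w.t]: profile 1-7-1 — violates.
(g) [p.ɫ.ʀ.θ]: profile 1-5-6-3 — violates.

2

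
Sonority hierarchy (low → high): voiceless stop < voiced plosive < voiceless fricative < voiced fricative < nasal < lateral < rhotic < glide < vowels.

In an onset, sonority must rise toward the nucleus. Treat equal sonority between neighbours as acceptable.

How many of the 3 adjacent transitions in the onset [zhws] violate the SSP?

2

/z/: voiced fricative = 4.
/h/: voiceless fricative = 3.
/w/: glide = 8.
/s/: voiceless fricative = 3.
/z/→/h/: 4→3 (does not rise) — violation.
/h/→/w/: 3→8 (rises) — ok.
/w/→/s/: 8→3 (does not rise) — violation.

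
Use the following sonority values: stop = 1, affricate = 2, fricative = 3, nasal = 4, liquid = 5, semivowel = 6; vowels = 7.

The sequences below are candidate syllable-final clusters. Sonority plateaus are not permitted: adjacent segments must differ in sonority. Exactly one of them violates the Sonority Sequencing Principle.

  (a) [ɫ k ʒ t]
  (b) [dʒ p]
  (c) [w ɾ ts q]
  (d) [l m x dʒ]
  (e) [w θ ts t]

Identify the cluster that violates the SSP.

(a) [ɫ k ʒ t]: profile 5-1-3-1 — violates.
(b) [dʒ p]: profile 2-1 — obeys.
(c) [w ɾ ts q]: profile 6-5-2-1 — obeys.
(d) [l m x dʒ]: profile 5-4-3-2 — obeys.
(e) [w θ ts t]: profile 6-3-2-1 — obeys.

a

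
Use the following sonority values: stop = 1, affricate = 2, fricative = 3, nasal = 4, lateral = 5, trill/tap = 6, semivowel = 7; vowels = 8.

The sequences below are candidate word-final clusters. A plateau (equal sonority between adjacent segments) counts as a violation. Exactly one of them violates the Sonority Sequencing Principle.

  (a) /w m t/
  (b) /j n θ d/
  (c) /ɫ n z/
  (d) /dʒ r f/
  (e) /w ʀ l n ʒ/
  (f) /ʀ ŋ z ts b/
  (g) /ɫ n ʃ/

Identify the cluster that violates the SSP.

(a) 7-4-1 → obeys
(b) 7-4-3-1 → obeys
(c) 5-4-3 → obeys
(d) 2-6-3 → violates
(e) 7-6-5-4-3 → obeys
(f) 6-4-3-2-1 → obeys
(g) 5-4-3 → obeys

d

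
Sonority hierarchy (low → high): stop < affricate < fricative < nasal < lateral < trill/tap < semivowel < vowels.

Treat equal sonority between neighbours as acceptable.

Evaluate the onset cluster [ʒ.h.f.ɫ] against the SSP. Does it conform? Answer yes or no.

/ʒ/ is a fricative (sonority 3).
/h/ is a fricative (sonority 3).
/f/ is a fricative (sonority 3).
/ɫ/ is a lateral (sonority 5).
The profile 3-3-3-5 is non-decreasing (plateaus allowed), so the onset cluster satisfies the SSP.

yes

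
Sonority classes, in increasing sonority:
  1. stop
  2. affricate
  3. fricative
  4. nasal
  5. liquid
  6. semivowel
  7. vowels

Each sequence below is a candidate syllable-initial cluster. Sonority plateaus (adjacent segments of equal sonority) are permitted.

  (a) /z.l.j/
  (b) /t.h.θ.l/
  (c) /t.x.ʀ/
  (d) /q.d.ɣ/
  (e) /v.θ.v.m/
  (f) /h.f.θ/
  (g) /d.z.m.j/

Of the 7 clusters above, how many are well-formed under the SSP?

(a) 3-5-6 → obeys
(b) 1-3-3-5 → obeys
(c) 1-3-5 → obeys
(d) 1-1-3 → obeys
(e) 3-3-3-4 → obeys
(f) 3-3-3 → obeys
(g) 1-3-4-6 → obeys

7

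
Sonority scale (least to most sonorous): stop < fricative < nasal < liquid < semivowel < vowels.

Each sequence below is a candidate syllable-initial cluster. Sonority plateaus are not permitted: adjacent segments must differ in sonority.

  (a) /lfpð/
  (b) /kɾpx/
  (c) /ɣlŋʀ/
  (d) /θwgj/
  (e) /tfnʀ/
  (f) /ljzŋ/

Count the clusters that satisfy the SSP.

1

(a) 4-2-1-2 → violates
(b) 1-4-1-2 → violates
(c) 2-4-3-4 → violates
(d) 2-5-1-5 → violates
(e) 1-2-3-4 → obeys
(f) 4-5-2-3 → violates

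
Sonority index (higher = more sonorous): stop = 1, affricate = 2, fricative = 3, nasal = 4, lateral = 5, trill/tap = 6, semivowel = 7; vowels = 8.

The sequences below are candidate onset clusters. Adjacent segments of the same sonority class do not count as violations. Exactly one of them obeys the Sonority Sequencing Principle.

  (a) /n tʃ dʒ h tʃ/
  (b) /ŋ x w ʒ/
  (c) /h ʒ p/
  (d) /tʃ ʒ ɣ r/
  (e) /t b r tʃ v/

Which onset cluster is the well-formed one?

d

(a) 4-2-2-3-2 → violates
(b) 4-3-7-3 → violates
(c) 3-3-1 → violates
(d) 2-3-3-6 → obeys
(e) 1-1-6-2-3 → violates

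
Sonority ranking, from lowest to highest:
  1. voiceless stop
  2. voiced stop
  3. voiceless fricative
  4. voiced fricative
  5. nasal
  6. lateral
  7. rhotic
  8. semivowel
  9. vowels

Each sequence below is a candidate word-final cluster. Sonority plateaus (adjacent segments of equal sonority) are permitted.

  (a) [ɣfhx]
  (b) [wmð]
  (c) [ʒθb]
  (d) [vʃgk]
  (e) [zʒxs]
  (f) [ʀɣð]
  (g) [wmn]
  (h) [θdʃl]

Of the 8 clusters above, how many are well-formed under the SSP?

(a) sonority 4-3-3-3: well-formed.
(b) sonority 8-5-4: well-formed.
(c) sonority 4-3-2: well-formed.
(d) sonority 4-3-2-1: well-formed.
(e) sonority 4-4-3-3: well-formed.
(f) sonority 7-4-4: well-formed.
(g) sonority 8-5-5: well-formed.
(h) sonority 3-2-3-6: ill-formed.

7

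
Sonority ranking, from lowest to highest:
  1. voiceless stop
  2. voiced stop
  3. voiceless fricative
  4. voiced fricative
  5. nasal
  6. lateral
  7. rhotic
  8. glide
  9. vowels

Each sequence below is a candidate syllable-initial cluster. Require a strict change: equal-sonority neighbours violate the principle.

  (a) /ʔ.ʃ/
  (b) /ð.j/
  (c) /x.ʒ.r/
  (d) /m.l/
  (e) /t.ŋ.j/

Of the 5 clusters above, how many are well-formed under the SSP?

(a) 1-3 → obeys
(b) 4-8 → obeys
(c) 3-4-7 → obeys
(d) 5-6 → obeys
(e) 1-5-8 → obeys

5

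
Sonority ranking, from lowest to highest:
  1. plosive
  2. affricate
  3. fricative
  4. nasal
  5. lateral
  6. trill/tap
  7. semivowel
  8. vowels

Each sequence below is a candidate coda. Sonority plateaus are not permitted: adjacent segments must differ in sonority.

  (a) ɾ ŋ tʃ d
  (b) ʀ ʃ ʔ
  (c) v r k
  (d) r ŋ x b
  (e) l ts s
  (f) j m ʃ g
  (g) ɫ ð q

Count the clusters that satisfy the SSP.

(a) sonority 6-4-2-1: well-formed.
(b) sonority 6-3-1: well-formed.
(c) sonority 3-6-1: ill-formed.
(d) sonority 6-4-3-1: well-formed.
(e) sonority 5-2-3: ill-formed.
(f) sonority 7-4-3-1: well-formed.
(g) sonority 5-3-1: well-formed.

5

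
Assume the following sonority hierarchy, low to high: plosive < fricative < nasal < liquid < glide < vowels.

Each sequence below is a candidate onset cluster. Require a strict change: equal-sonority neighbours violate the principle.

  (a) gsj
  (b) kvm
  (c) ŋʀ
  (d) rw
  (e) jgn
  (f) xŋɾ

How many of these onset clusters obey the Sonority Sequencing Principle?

(a) sonority 1-2-5: well-formed.
(b) sonority 1-2-3: well-formed.
(c) sonority 3-4: well-formed.
(d) sonority 4-5: well-formed.
(e) sonority 5-1-3: ill-formed.
(f) sonority 2-3-4: well-formed.

5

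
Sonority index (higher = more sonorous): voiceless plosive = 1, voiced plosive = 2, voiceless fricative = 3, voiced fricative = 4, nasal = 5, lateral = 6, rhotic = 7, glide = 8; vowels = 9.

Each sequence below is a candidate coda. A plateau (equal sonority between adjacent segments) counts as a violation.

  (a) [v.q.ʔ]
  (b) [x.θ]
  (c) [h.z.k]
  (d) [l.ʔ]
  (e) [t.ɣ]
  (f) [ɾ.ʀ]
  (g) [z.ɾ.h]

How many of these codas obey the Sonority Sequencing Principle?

1

(a) sonority 4-1-1: ill-formed.
(b) sonority 3-3: ill-formed.
(c) sonority 3-4-1: ill-formed.
(d) sonority 6-1: well-formed.
(e) sonority 1-4: ill-formed.
(f) sonority 7-7: ill-formed.
(g) sonority 4-7-3: ill-formed.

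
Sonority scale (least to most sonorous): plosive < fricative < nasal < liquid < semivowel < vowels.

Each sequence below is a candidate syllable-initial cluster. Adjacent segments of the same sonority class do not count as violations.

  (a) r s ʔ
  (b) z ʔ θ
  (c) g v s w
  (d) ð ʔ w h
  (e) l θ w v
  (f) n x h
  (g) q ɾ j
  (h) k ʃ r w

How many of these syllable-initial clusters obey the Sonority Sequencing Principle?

(a) 4-2-1 → violates
(b) 2-1-2 → violates
(c) 1-2-2-5 → obeys
(d) 2-1-5-2 → violates
(e) 4-2-5-2 → violates
(f) 3-2-2 → violates
(g) 1-4-5 → obeys
(h) 1-2-4-5 → obeys

3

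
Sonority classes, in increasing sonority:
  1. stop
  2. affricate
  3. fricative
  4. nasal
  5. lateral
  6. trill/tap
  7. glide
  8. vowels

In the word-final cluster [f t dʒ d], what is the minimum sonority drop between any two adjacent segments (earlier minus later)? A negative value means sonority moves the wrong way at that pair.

/f/: fricative = 3.
/t/: stop = 1.
/dʒ/: affricate = 2.
/d/: stop = 1.
/f/→/t/: change +2.
/t/→/dʒ/: change -1.
/dʒ/→/d/: change +1.
Minimum = -1.

-1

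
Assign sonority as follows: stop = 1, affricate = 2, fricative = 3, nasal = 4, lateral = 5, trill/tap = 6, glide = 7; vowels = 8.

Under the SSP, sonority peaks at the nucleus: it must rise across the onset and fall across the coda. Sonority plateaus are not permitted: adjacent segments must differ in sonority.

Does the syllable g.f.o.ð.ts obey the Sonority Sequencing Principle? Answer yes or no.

yes

Onset: /g/ is a stop (sonority 1), /f/ is a fricative (sonority 3); then the nucleus /o/ (sonority 8).
Onset profile 1-3-8 — rises to the nucleus.
Coda: /ð/ is a fricative (sonority 3), /ts/ is an affricate (sonority 2).
Coda profile 8-3-2 — falls from the nucleus.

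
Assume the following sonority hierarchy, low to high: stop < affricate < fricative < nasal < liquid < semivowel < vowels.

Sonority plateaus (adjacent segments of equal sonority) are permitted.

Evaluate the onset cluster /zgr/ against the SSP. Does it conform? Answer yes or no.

no

/z/ is a fricative (sonority 3).
/g/ is a stop (sonority 1).
/r/ is a liquid (sonority 5).
The profile is 3-1-5. Between /z/ (3) and /g/ (1) sonority does not rise, so the cluster violates the SSP.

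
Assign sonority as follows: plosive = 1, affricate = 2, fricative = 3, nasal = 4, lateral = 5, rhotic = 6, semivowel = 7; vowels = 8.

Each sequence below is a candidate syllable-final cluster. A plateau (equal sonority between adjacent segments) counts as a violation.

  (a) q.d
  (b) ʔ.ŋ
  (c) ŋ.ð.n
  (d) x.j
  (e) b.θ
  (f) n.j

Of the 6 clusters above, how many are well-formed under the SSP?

0

(a) q.d: profile 1-1 — violates.
(b) ʔ.ŋ: profile 1-4 — violates.
(c) ŋ.ð.n: profile 4-3-4 — violates.
(d) x.j: profile 3-7 — violates.
(e) b.θ: profile 1-3 — violates.
(f) n.j: profile 4-7 — violates.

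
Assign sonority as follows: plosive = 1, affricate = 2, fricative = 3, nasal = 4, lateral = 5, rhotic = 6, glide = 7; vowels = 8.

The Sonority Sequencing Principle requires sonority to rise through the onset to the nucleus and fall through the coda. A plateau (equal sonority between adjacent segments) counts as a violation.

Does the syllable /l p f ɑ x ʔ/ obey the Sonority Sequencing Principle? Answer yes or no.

no

Onset: /l/ is a lateral (sonority 5), /p/ is a plosive (sonority 1), /f/ is a fricative (sonority 3); then the nucleus /ɑ/ (sonority 8).
Onset profile 5-1-3-8 — does not strictly rise throughout.
Coda: /x/ is a fricative (sonority 3), /ʔ/ is a plosive (sonority 1).
Coda profile 8-3-1 — falls from the nucleus.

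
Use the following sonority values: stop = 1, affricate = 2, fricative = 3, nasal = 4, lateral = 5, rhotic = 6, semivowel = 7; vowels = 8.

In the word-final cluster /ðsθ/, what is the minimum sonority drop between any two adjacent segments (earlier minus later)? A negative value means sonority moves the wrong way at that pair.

/ð/ is a fricative (sonority 3).
/s/ is a fricative (sonority 3).
/θ/ is a fricative (sonority 3).
/ð/→/s/: change +0.
/s/→/θ/: change +0.
Minimum = 0.

0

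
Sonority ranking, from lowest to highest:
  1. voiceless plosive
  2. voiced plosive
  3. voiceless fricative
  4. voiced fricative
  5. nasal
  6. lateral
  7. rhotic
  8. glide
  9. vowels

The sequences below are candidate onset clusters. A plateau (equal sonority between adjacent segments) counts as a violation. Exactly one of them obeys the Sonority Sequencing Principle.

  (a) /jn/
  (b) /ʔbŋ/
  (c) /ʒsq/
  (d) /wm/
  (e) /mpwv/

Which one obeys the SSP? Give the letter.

(a) sonority 8-5: ill-formed.
(b) sonority 1-2-5: well-formed.
(c) sonority 4-3-1: ill-formed.
(d) sonority 8-5: ill-formed.
(e) sonority 5-1-8-4: ill-formed.

b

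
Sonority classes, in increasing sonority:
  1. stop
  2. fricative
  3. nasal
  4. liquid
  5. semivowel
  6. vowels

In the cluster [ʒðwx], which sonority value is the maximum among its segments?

5

/ʒ/ — fricative, sonority 2.
/ð/ — fricative, sonority 2.
/w/ — semivowel, sonority 5.
/x/ — fricative, sonority 2.
The maximum is 5.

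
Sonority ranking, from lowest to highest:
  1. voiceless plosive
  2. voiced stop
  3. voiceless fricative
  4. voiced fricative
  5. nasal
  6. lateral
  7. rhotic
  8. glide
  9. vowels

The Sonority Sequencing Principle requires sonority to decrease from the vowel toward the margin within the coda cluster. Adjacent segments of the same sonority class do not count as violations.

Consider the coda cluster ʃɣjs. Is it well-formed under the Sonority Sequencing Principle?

no

/ʃ/ is a voiceless fricative (sonority 3).
/ɣ/ is a voiced fricative (sonority 4).
/j/ is a glide (sonority 8).
/s/ is a voiceless fricative (sonority 3).
The profile is 3-4-8-3. Between /ʃ/ (3) and /ɣ/ (4) sonority does not fall, so the cluster violates the SSP.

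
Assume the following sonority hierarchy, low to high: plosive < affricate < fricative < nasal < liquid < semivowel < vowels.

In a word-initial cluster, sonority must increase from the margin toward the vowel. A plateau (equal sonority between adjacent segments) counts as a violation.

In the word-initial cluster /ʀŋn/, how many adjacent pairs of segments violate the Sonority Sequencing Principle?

/ʀ/: liquid = 5.
/ŋ/: nasal = 4.
/n/: nasal = 4.
/ʀ/→/ŋ/: 5→4 (does not rise) — violation.
/ŋ/→/n/: 4→4 (plateau) — violation.

2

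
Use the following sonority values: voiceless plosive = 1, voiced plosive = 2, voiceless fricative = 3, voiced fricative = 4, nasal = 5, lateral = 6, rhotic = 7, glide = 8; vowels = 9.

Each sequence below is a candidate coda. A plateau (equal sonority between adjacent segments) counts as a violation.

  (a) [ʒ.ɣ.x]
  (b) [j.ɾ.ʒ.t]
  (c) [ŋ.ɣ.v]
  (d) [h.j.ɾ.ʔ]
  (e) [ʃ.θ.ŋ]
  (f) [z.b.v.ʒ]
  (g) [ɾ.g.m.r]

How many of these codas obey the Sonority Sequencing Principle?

(a) 4-4-3 → violates
(b) 8-7-4-1 → obeys
(c) 5-4-4 → violates
(d) 3-8-7-1 → violates
(e) 3-3-5 → violates
(f) 4-2-4-4 → violates
(g) 7-2-5-7 → violates

1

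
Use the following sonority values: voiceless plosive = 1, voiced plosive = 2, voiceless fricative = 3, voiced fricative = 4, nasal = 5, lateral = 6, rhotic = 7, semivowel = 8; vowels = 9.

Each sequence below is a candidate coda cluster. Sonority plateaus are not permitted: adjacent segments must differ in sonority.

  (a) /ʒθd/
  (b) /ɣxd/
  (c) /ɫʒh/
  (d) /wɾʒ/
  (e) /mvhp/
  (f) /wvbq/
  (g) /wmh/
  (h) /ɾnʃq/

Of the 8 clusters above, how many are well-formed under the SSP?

(a) 4-3-2 → obeys
(b) 4-3-2 → obeys
(c) 6-4-3 → obeys
(d) 8-7-4 → obeys
(e) 5-4-3-1 → obeys
(f) 8-4-2-1 → obeys
(g) 8-5-3 → obeys
(h) 7-5-3-1 → obeys

8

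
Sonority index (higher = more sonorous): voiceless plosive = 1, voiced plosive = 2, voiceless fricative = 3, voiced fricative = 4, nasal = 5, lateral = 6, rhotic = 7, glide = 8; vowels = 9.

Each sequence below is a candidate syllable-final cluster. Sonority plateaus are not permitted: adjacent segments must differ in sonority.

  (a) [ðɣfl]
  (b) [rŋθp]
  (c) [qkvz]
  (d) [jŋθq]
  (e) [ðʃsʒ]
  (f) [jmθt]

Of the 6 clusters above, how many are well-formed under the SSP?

3

(a) 4-4-3-6 → violates
(b) 7-5-3-1 → obeys
(c) 1-1-4-4 → violates
(d) 8-5-3-1 → obeys
(e) 4-3-3-4 → violates
(f) 8-5-3-1 → obeys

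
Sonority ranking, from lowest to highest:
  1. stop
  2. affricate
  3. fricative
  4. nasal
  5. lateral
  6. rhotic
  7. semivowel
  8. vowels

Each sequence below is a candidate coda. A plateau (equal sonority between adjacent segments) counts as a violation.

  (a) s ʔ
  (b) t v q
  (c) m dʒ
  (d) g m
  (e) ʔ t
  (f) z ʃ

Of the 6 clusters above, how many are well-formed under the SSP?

(a) sonority 3-1: well-formed.
(b) sonority 1-3-1: ill-formed.
(c) sonority 4-2: well-formed.
(d) sonority 1-4: ill-formed.
(e) sonority 1-1: ill-formed.
(f) sonority 3-3: ill-formed.

2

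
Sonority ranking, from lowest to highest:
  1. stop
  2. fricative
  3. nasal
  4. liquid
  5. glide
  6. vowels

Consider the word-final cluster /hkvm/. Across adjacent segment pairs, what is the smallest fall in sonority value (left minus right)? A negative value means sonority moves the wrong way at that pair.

/h/: fricative = 2.
/k/: stop = 1.
/v/: fricative = 2.
/m/: nasal = 3.
/h/→/k/: change +1.
/k/→/v/: change -1.
/v/→/m/: change -1.
Minimum = -1.

-1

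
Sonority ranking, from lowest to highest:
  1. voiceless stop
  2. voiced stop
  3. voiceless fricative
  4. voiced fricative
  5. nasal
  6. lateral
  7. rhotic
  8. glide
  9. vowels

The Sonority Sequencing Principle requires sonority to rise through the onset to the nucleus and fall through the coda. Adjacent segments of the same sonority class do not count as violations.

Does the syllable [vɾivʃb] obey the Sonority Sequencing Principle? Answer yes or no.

yes

Onset: /v/ is a voiced fricative (sonority 4), /ɾ/ is a rhotic (sonority 7); then the nucleus /i/ (sonority 9).
Onset profile 4-7-9 — rises to the nucleus.
Coda: /v/ is a voiced fricative (sonority 4), /ʃ/ is a voiceless fricative (sonority 3), /b/ is a voiced stop (sonority 2).
Coda profile 9-4-3-2 — falls from the nucleus.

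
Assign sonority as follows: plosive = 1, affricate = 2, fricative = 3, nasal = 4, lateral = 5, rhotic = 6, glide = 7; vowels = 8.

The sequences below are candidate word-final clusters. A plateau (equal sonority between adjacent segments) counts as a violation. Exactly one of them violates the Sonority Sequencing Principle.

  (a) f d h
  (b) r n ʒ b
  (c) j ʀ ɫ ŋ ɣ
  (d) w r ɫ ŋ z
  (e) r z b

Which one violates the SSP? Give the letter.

a

(a) f d h: profile 3-1-3 — violates.
(b) r n ʒ b: profile 6-4-3-1 — obeys.
(c) j ʀ ɫ ŋ ɣ: profile 7-6-5-4-3 — obeys.
(d) w r ɫ ŋ z: profile 7-6-5-4-3 — obeys.
(e) r z b: profile 6-3-1 — obeys.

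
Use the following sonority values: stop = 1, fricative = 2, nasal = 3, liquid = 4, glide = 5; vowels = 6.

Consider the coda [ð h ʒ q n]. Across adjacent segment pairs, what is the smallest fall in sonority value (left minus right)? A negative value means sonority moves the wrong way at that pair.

-2

/ð/ — fricative, sonority 2.
/h/ — fricative, sonority 2.
/ʒ/ — fricative, sonority 2.
/q/ — stop, sonority 1.
/n/ — nasal, sonority 3.
/ð/→/h/: change +0.
/h/→/ʒ/: change +0.
/ʒ/→/q/: change +1.
/q/→/n/: change -2.
Minimum = -2.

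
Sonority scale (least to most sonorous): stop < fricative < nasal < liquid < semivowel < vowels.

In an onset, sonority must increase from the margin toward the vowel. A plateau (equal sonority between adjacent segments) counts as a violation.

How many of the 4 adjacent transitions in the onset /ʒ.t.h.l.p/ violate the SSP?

/ʒ/ — fricative, sonority 2.
/t/ — stop, sonority 1.
/h/ — fricative, sonority 2.
/l/ — liquid, sonority 4.
/p/ — stop, sonority 1.
/ʒ/→/t/: 2→1 (does not rise) — violation.
/t/→/h/: 1→2 (rises) — ok.
/h/→/l/: 2→4 (rises) — ok.
/l/→/p/: 4→1 (does not rise) — violation.

2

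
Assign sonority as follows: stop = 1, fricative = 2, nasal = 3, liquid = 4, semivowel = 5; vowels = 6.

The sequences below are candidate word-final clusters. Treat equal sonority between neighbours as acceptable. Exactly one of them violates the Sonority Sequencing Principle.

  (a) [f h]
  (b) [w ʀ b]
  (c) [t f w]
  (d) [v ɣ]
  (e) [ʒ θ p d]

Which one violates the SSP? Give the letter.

(a) 2-2 → obeys
(b) 5-4-1 → obeys
(c) 1-2-5 → violates
(d) 2-2 → obeys
(e) 2-2-1-1 → obeys

c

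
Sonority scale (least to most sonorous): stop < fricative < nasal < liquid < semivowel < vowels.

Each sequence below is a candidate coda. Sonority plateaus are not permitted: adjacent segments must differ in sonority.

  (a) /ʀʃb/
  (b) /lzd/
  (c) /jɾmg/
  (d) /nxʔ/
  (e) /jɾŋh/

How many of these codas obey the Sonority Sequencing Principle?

5

(a) 4-2-1 → obeys
(b) 4-2-1 → obeys
(c) 5-4-3-1 → obeys
(d) 3-2-1 → obeys
(e) 5-4-3-2 → obeys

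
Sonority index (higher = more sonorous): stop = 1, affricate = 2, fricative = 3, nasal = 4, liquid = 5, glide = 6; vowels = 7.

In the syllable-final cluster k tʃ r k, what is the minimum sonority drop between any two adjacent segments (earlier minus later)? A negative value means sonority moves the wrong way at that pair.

/k/: stop = 1.
/tʃ/: affricate = 2.
/r/: liquid = 5.
/k/: stop = 1.
/k/→/tʃ/: change -1.
/tʃ/→/r/: change -3.
/r/→/k/: change +4.
Minimum = -3.

-3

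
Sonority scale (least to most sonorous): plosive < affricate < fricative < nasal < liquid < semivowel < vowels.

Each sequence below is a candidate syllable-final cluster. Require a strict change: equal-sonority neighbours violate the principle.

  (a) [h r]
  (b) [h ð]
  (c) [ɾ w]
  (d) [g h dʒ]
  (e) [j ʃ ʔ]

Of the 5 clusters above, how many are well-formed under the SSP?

(a) sonority 3-5: ill-formed.
(b) sonority 3-3: ill-formed.
(c) sonority 5-6: ill-formed.
(d) sonority 1-3-2: ill-formed.
(e) sonority 6-3-1: well-formed.

1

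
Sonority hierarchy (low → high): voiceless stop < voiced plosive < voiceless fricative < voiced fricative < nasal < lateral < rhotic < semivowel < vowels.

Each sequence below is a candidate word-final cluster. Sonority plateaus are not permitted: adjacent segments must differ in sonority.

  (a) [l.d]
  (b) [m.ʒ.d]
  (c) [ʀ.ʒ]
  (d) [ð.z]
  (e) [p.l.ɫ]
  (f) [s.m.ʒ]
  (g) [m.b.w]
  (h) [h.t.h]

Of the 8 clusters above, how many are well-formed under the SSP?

3

(a) [l.d]: profile 6-2 — obeys.
(b) [m.ʒ.d]: profile 5-4-2 — obeys.
(c) [ʀ.ʒ]: profile 7-4 — obeys.
(d) [ð.z]: profile 4-4 — violates.
(e) [p.l.ɫ]: profile 1-6-6 — violates.
(f) [s.m.ʒ]: profile 3-5-4 — violates.
(g) [m.b.w]: profile 5-2-8 — violates.
(h) [h.t.h]: profile 3-1-3 — violates.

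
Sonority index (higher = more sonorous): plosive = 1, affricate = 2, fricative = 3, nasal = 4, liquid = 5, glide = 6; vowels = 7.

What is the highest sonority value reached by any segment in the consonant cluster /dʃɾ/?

5

/d/: plosive = 1.
/ʃ/: fricative = 3.
/ɾ/: liquid = 5.
The maximum is 5.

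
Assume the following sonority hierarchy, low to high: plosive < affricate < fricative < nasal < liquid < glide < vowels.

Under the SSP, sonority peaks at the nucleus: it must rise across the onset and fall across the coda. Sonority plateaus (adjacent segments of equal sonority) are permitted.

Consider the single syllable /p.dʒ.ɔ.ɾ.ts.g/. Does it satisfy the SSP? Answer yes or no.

yes

Onset: /p/ is a plosive (sonority 1), /dʒ/ is an affricate (sonority 2); then the nucleus /ɔ/ (sonority 7).
Onset profile 1-2-7 — rises to the nucleus.
Coda: /ɾ/ is a liquid (sonority 5), /ts/ is an affricate (sonority 2), /g/ is a plosive (sonority 1).
Coda profile 7-5-2-1 — falls from the nucleus.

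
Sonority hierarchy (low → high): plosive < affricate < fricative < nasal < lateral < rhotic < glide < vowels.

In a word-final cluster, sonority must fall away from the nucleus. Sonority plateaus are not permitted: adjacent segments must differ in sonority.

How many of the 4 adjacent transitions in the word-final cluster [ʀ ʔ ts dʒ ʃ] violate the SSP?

/ʀ/: rhotic = 6.
/ʔ/: plosive = 1.
/ts/: affricate = 2.
/dʒ/: affricate = 2.
/ʃ/: fricative = 3.
/ʀ/→/ʔ/: 6→1 (falls) — ok.
/ʔ/→/ts/: 1→2 (does not fall) — violation.
/ts/→/dʒ/: 2→2 (plateau) — violation.
/dʒ/→/ʃ/: 2→3 (does not fall) — violation.

3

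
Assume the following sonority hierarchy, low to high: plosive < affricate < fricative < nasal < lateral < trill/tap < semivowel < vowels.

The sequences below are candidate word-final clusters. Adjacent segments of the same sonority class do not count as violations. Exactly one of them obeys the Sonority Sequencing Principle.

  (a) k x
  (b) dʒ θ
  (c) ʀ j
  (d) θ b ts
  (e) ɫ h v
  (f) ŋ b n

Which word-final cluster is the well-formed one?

(a) k x: profile 1-3 — violates.
(b) dʒ θ: profile 2-3 — violates.
(c) ʀ j: profile 6-7 — violates.
(d) θ b ts: profile 3-1-2 — violates.
(e) ɫ h v: profile 5-3-3 — obeys.
(f) ŋ b n: profile 4-1-4 — violates.

e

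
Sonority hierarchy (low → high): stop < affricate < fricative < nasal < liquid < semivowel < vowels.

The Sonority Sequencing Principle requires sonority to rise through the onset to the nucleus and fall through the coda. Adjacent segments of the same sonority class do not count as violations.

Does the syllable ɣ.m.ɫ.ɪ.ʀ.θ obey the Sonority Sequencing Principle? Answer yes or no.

yes

Onset: /ɣ/ is a fricative (sonority 3), /m/ is a nasal (sonority 4), /ɫ/ is a liquid (sonority 5); then the nucleus /ɪ/ (sonority 7).
Onset profile 3-4-5-7 — rises to the nucleus.
Coda: /ʀ/ is a liquid (sonority 5), /θ/ is a fricative (sonority 3).
Coda profile 7-5-3 — falls from the nucleus.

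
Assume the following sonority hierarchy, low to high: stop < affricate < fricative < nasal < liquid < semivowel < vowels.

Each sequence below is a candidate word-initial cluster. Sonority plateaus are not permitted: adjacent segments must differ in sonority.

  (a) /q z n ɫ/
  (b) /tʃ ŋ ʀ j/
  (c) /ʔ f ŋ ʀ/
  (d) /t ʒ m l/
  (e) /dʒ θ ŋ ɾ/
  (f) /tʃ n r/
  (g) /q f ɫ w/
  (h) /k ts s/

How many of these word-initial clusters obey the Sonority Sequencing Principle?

(a) /q z n ɫ/: profile 1-3-4-5 — obeys.
(b) /tʃ ŋ ʀ j/: profile 2-4-5-6 — obeys.
(c) /ʔ f ŋ ʀ/: profile 1-3-4-5 — obeys.
(d) /t ʒ m l/: profile 1-3-4-5 — obeys.
(e) /dʒ θ ŋ ɾ/: profile 2-3-4-5 — obeys.
(f) /tʃ n r/: profile 2-4-5 — obeys.
(g) /q f ɫ w/: profile 1-3-5-6 — obeys.
(h) /k ts s/: profile 1-2-3 — obeys.

8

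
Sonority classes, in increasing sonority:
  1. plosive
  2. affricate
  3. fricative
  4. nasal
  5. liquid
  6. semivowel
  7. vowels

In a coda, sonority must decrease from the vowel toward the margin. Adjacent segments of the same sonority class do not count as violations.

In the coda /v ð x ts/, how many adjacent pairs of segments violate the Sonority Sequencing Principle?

0

/v/ is a fricative (sonority 3).
/ð/ is a fricative (sonority 3).
/x/ is a fricative (sonority 3).
/ts/ is an affricate (sonority 2).
/v/→/ð/: 3→3 (plateau, allowed) — ok.
/ð/→/x/: 3→3 (plateau, allowed) — ok.
/x/→/ts/: 3→2 (falls) — ok.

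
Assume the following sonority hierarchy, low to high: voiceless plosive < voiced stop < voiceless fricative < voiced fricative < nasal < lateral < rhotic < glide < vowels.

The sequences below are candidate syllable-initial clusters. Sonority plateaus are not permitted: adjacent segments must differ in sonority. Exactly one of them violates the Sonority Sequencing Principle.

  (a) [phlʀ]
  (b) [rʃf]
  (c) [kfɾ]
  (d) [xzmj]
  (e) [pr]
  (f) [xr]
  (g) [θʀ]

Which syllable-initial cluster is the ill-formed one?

b

(a) [phlʀ]: profile 1-3-6-7 — obeys.
(b) [rʃf]: profile 7-3-3 — violates.
(c) [kfɾ]: profile 1-3-7 — obeys.
(d) [xzmj]: profile 3-4-5-8 — obeys.
(e) [pr]: profile 1-7 — obeys.
(f) [xr]: profile 3-7 — obeys.
(g) [θʀ]: profile 3-7 — obeys.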